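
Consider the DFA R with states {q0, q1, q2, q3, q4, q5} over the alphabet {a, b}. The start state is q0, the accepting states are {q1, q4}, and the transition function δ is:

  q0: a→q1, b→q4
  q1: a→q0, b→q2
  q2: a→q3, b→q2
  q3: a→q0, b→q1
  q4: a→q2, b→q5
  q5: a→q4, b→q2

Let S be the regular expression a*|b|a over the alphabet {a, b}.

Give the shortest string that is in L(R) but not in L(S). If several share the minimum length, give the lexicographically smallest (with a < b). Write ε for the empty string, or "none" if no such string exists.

The string aab is accepted by R but not by S.
No shorter string lies in the difference, and aab is the lexicographically first length-3 string in L(R) \ L(S).

aab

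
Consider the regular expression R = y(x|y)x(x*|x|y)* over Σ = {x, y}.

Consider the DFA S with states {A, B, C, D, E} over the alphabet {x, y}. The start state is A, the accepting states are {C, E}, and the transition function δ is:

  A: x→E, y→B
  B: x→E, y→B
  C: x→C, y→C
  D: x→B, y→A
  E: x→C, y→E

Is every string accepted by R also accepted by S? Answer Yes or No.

Converting the expression R to a DFA (subset construction, then merging equivalent states) gives the minimal DFA with states {r0, r1, r2, r3, r4}, start state r0, accepting states {r4} and transitions r0: x→r1, y→r2; r1: x→r1, y→r1; r2: x→r3, y→r3; r3: x→r4, y→r1; r4: x→r4, y→r4.
Exploring the product automaton R × S from the start pair (r0, A), following both machines on each input symbol, reaches 9 state pairs: (r0, A), (r1, E), (r2, B), (r1, C), (r3, E), (r3, B), (r4, C), (r4, E), (r1, B).
R accepts in {r4} and S accepts in {C, E}. The reachable pairs whose R-component is accepting are (r4, C), (r4, E); in each of them the S-component is accepting too, so the product for L(R) \ L(S) (R-component accepting, S-component rejecting) has no reachable accepting pair and the difference is empty.
Hence every string in L(R) is also in L(S).

Yes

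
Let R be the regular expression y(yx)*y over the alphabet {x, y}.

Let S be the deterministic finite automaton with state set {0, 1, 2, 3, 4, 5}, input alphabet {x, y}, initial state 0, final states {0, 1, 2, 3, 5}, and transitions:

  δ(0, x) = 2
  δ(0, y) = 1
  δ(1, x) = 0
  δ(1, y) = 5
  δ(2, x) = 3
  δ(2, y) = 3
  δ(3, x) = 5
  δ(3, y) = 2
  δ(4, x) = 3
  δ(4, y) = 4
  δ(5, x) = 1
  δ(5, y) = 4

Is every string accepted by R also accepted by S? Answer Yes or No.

Converting the expression R to a DFA (subset construction, then merging equivalent states) gives the minimal DFA with states {r0, r1, r2, r3}, start state r0, accepting states {r3} and transitions r0: x→r1, y→r2; r1: x→r1, y→r1; r2: x→r1, y→r3; r3: x→r2, y→r1.
Exploring the product automaton R × S from the start pair (r0, 0), following both machines on each input symbol, reaches 9 state pairs: (r0, 0), (r1, 2), (r2, 1), (r1, 3), (r1, 0), (r3, 5), (r1, 5), (r1, 1), (r1, 4).
R accepts in {r3} and S accepts in {0, 1, 2, 3, 5}. The reachable pairs whose R-component is accepting are (r3, 5); in each of them the S-component is accepting too, so the product for L(R) \ L(S) (R-component accepting, S-component rejecting) has no reachable accepting pair and the difference is empty.
Hence every string in L(R) is also in L(S).

Yes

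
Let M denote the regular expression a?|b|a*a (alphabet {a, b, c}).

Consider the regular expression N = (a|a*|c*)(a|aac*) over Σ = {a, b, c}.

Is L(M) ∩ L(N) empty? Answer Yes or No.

The string a is accepted by both M and N.
Hence L(M) ∩ L(N) ≠ ∅.

No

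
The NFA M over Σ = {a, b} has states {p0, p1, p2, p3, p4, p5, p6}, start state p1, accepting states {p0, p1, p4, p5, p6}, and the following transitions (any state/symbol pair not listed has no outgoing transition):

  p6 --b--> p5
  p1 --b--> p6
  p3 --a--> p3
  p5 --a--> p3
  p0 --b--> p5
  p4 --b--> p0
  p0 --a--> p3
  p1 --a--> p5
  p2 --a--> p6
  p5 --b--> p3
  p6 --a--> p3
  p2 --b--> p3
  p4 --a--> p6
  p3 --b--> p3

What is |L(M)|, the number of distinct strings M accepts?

4

The useful subgraph on states {p1, p5, p6} is acyclic, so L(M) is finite; the longest accepting path visits 3 useful states, giving maximum string length 2.
Counting accepting paths from p1 by length: 1 of length 0, 2 of length 1, 1 of length 2. Total 4.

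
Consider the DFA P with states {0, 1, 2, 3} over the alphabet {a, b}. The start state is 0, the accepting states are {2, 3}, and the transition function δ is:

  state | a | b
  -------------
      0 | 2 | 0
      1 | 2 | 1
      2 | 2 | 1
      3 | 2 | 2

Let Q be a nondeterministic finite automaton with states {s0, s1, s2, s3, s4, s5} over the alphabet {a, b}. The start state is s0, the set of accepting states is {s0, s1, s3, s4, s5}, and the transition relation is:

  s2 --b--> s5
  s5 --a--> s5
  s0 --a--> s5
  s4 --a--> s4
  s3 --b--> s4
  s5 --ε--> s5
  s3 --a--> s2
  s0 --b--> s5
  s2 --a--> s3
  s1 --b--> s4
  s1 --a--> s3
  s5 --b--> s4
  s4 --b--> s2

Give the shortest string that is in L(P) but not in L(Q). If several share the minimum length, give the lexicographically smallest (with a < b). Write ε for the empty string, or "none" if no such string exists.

abbaa

The string abbaa is accepted by P but not by Q.
No shorter string lies in the difference, and abbaa is the lexicographically first length-5 string in L(P) \ L(Q).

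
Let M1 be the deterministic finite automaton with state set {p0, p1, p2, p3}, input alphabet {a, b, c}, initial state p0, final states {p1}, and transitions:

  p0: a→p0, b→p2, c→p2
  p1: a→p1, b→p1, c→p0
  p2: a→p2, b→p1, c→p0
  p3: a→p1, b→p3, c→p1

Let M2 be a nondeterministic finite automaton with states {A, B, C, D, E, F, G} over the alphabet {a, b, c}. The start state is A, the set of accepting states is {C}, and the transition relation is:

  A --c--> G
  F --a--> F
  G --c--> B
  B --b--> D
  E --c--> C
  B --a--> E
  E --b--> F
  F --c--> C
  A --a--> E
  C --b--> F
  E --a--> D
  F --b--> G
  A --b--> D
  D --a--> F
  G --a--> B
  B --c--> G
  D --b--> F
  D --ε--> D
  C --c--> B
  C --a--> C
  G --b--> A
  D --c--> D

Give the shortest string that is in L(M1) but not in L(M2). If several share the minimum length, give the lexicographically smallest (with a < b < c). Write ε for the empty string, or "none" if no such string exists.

bb

The string bb is accepted by M1 but not by M2.
No shorter string lies in the difference, and bb is the lexicographically first length-2 string in L(M1) \ L(M2).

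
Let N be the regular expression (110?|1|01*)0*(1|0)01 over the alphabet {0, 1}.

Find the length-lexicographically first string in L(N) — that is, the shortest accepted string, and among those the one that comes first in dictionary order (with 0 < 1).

0001

By inspection of the expression, no string of length less than 4 matches, and 0001 is the lexicographically first match of length 4.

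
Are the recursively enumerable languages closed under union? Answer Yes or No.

Yes

Simulate recognisers for L₁ and L₂ in parallel, alternating one step of each, and accept as soon as either accepts.
So the recursively enumerable languages are closed under union.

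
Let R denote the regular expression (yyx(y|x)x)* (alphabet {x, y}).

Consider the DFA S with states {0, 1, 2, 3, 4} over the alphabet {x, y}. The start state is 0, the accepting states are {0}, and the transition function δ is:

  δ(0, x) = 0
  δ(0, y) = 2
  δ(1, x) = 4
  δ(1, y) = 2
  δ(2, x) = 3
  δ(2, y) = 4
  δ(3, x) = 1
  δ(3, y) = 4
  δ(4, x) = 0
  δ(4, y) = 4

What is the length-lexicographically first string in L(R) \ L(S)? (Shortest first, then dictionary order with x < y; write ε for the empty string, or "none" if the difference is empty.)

yyxyx

The string yyxyx is accepted by R but not by S.
No shorter string lies in the difference, and yyxyx is the lexicographically first length-5 string in L(R) \ L(S).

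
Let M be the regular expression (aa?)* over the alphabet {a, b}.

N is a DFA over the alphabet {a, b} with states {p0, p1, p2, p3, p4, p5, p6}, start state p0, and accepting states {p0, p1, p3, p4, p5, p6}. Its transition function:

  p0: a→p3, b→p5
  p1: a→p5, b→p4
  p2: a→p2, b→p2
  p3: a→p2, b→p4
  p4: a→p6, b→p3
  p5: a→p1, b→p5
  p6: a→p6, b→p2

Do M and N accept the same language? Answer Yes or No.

The string aa is accepted by M but rejected by N.
So L(M) ≠ L(N).

No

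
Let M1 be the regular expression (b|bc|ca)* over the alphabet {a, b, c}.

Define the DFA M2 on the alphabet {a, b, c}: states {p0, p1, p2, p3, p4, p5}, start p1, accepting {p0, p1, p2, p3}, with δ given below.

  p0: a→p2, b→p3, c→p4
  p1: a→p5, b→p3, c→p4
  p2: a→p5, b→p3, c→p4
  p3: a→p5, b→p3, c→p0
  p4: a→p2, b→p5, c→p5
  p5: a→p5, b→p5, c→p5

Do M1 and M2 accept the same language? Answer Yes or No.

Converting the expression M1 to a DFA (subset construction, then merging equivalent states) gives the minimal DFA with states {r0, r1, r2, r3, r4}, start state r0, accepting states {r0, r2, r4} and transitions r0: a→r1, b→r2, c→r3; r1: a→r1, b→r1, c→r1; r2: a→r1, b→r2, c→r4; r3: a→r0, b→r1, c→r1; r4: a→r0, b→r2, c→r3.
Exploring the product automaton M1 × M2 from the start pair (r0, p1), following both machines on each input symbol, reaches 6 state pairs: (r0, p1), (r1, p5), (r2, p3), (r3, p4), (r4, p0), (r0, p2).
M1 accepts in {r0, r2, r4} and M2 accepts in {p0, p1, p2, p3}. In every reachable pair the two components are either both accepting — (r0, p1), (r2, p3), (r4, p0), (r0, p2) — or both non-accepting, so no string is accepted by exactly one of the machines: L(M1) \ L(M2) and L(M2) \ L(M1) are both empty.
Hence every string is accepted by M1 iff it is accepted by M2, and the two languages coincide.

Yes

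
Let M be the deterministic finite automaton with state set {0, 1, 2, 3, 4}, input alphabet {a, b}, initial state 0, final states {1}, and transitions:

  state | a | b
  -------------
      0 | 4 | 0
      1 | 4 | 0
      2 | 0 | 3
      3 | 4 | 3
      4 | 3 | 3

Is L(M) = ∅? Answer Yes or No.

The states reachable from the start state are {0, 3, 4}.
None of the accepting states {1} is reachable, so no string is accepted and L(M) = ∅.

Yes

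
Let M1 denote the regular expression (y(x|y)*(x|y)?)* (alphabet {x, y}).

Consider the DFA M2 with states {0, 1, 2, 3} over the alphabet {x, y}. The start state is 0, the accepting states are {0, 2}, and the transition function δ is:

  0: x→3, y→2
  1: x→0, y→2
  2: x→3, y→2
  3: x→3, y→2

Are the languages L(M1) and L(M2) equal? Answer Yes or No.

No

The string yx is accepted by M1 but rejected by M2.
So L(M1) ≠ L(M2).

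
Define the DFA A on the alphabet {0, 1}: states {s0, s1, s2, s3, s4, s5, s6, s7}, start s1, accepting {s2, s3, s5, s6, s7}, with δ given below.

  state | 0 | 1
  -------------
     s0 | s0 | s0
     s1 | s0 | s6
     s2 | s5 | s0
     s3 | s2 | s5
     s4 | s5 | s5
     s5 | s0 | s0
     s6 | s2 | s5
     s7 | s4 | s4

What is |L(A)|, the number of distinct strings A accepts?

The useful subgraph on states {s1, s2, s5, s6} is acyclic, so L(A) is finite; the longest accepting path visits 4 useful states, giving maximum string length 3.
Counting accepting paths from s1 by length: 1 of length 1, 2 of length 2, 1 of length 3. Total 4.

4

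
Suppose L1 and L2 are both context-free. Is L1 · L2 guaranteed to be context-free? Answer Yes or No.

Yes

Take grammars for L₁ and L₂ with disjoint nonterminals and start symbols S₁, S₂; adding a new start symbol with S → S₁S₂ gives a context-free grammar for L₁L₂.
So the context-free languages are closed under concatenation.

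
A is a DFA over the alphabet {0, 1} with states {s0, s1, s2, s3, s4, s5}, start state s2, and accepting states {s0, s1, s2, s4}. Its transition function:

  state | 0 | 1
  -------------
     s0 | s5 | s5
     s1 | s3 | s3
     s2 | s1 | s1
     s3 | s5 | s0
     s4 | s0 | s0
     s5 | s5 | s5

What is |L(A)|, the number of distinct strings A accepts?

The useful subgraph on states {s0, s1, s2, s3} is acyclic, so L(A) is finite; the longest accepting path visits 4 useful states, giving maximum string length 3.
Counting accepting paths from s2 by length: 1 of length 0, 2 of length 1, 4 of length 3. Total 7.

7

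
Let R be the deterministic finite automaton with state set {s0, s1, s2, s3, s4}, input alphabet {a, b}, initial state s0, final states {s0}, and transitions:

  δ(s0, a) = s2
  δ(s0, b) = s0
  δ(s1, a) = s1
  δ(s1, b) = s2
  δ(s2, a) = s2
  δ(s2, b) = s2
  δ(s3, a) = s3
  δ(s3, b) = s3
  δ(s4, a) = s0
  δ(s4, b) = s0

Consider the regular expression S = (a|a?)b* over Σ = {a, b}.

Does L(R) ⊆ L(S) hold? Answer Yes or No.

Converting the expression S to a DFA (subset construction, then merging equivalent states) gives the minimal DFA with states {r0, r1, r2}, start state r0, accepting states {r0, r1} and transitions r0: a→r1, b→r1; r1: a→r2, b→r1; r2: a→r2, b→r2.
Exploring the product automaton R × S from the start pair (s0, r0), following both machines on each input symbol, reaches 4 state pairs: (s0, r0), (s2, r1), (s0, r1), (s2, r2).
R accepts in {s0} and S accepts in {r0, r1}. The reachable pairs whose R-component is accepting are (s0, r0), (s0, r1); in each of them the S-component is accepting too, so the product for L(R) \ L(S) (R-component accepting, S-component rejecting) has no reachable accepting pair and the difference is empty.
Hence every string in L(R) is also in L(S).

Yes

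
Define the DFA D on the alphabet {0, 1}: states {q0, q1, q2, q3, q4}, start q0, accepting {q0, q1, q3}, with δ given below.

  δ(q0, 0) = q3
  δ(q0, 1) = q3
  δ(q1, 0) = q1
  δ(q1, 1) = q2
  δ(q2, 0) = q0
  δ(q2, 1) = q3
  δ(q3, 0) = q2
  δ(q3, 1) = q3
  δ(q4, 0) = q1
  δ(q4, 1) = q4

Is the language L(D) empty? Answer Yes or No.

The empty string ε is accepted: the run q0 ends in the accepting state q0.
Since at least one string is accepted, L(D) is not empty.

No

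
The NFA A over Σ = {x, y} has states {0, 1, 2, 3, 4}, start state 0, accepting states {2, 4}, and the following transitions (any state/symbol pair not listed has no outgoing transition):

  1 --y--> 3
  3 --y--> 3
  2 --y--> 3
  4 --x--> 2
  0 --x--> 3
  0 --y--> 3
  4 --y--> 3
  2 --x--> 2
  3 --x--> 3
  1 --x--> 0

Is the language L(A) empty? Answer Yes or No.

The states reachable from the start state are {0, 3}.
None of the accepting states {2, 4} is reachable, so no string is accepted and L(A) = ∅.

Yes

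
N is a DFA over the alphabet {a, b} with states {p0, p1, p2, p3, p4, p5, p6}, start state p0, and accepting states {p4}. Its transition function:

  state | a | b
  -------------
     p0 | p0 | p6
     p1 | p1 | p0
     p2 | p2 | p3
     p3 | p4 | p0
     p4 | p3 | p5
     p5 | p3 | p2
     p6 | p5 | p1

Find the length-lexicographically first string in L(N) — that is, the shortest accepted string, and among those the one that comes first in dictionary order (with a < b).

A breadth-first search from p0 reaches an accepting state first via the path p0 → p6 → p5 → p3 → p4 on input baaa.
No string of length < 4 is accepted (BFS exhausts all shorter strings without reaching an accepting state), and baaa is the lexicographically least accepting string of length 4.

baaa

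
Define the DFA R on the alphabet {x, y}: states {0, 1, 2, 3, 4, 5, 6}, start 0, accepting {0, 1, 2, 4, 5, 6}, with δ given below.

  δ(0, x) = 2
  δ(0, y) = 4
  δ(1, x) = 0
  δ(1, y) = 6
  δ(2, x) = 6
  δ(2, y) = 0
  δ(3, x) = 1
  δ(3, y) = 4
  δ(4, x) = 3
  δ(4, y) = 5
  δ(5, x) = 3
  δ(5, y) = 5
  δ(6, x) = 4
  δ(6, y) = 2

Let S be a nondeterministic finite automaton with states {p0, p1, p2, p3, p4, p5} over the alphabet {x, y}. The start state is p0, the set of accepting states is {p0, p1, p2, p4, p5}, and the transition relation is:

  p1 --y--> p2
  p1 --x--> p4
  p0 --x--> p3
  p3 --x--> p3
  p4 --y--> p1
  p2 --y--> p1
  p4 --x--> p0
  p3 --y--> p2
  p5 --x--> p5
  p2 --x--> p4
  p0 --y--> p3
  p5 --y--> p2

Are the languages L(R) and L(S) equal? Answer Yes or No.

No

The string x is accepted by R but rejected by S.
So L(R) ≠ L(S).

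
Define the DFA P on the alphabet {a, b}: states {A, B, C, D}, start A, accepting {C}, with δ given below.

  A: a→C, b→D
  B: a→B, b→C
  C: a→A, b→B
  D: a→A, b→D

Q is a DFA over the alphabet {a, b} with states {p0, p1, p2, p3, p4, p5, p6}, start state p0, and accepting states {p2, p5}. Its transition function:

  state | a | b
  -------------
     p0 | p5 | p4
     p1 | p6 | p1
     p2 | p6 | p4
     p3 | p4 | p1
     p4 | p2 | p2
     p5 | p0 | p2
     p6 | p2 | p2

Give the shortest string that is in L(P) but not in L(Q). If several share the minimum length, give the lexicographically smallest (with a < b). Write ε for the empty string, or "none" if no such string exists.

abb

The string abb is accepted by P but not by Q.
No shorter string lies in the difference, and abb is the lexicographically first length-3 string in L(P) \ L(Q).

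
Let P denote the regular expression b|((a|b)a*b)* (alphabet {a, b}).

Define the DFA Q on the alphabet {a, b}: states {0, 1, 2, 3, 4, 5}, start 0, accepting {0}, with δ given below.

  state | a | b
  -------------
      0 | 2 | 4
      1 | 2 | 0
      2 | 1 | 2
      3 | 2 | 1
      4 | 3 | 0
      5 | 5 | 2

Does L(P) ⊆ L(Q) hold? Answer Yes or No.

No

The string b is in L(P) but not in L(Q).
So L(P) ⊄ L(Q).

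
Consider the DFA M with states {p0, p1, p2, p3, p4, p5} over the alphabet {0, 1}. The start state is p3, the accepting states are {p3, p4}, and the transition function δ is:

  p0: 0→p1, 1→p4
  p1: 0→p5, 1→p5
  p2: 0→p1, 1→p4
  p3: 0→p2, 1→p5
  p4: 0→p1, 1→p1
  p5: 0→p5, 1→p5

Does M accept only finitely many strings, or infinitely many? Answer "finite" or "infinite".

The useful states (reachable from p3 and able to reach an accepting state) are {p2, p3, p4}.
Restricted to these states the transition graph has no cycle, so every accepting path has bounded length and L is finite.

finite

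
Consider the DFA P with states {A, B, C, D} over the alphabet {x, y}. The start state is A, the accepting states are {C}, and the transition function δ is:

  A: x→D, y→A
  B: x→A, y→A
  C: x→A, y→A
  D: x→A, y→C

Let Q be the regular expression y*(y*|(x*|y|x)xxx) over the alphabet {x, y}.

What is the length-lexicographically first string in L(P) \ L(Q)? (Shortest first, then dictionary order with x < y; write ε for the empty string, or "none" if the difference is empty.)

xy

The string xy is accepted by P but not by Q.
No shorter string lies in the difference, and xy is the lexicographically first length-2 string in L(P) \ L(Q).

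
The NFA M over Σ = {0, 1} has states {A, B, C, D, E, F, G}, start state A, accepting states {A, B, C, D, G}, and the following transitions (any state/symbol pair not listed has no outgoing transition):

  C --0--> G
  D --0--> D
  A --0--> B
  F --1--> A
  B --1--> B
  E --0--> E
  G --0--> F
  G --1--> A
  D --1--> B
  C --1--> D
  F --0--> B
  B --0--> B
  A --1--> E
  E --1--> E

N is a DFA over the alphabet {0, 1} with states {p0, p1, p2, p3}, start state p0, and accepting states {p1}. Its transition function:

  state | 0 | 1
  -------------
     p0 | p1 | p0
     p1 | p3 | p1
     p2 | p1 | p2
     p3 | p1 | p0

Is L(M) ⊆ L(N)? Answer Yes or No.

No

The empty string ε is in L(M) but not in L(N).
So L(M) ⊄ L(N).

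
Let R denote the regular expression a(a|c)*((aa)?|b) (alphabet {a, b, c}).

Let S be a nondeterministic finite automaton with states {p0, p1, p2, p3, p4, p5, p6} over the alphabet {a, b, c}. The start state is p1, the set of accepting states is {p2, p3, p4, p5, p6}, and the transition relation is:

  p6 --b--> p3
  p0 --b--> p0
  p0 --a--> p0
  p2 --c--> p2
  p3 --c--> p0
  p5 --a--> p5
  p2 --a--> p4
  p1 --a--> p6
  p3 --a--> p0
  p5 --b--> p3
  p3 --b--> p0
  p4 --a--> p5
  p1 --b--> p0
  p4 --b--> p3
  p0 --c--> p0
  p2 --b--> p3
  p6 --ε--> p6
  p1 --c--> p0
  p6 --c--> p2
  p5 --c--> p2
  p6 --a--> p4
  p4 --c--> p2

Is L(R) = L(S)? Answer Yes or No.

Yes

Converting the expression R to a DFA (subset construction, then merging equivalent states) gives the minimal DFA with states {r0, r1, r2, r3}, start state r0, accepting states {r1, r3} and transitions r0: a→r1, b→r2, c→r2; r1: a→r1, b→r3, c→r1; r2: a→r2, b→r2, c→r2; r3: a→r2, b→r2, c→r2.
Exploring the product automaton R × S from the start pair (r0, p1), following both machines on each input symbol, reaches 7 state pairs: (r0, p1), (r1, p6), (r2, p0), (r1, p4), (r3, p3), (r1, p2), (r1, p5).
R accepts in {r1, r3} and S accepts in {p2, p3, p4, p5, p6}. In every reachable pair the two components are either both accepting — (r1, p6), (r1, p4), (r3, p3), (r1, p2), (r1, p5) — or both non-accepting, so no string is accepted by exactly one of the machines: L(R) \ L(S) and L(S) \ L(R) are both empty.
Hence every string is accepted by R iff it is accepted by S, and the two languages coincide.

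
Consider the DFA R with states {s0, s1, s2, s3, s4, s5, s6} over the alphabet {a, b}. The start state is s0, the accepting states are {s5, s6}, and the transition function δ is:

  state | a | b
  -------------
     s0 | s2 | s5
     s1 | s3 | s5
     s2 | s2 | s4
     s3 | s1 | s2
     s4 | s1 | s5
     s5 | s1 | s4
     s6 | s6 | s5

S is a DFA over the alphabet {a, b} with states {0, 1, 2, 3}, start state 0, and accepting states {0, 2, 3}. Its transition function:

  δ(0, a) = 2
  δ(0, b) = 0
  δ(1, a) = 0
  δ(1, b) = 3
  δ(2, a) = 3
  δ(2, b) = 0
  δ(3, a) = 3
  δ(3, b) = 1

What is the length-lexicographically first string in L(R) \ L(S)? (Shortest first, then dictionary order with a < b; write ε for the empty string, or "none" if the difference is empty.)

The string baaab is accepted by R but not by S.
No shorter string lies in the difference, and baaab is the lexicographically first length-5 string in L(R) \ L(S).

baaab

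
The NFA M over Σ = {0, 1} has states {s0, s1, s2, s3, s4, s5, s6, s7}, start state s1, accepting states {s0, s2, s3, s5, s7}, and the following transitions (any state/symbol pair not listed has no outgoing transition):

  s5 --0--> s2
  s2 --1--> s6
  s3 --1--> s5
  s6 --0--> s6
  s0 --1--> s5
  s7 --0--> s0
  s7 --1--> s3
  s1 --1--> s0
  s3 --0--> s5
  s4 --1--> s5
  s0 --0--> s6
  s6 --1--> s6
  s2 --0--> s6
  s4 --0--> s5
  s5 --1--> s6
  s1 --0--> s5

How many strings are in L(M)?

5

The useful subgraph on states {s0, s1, s2, s5} is acyclic, so L(M) is finite; the longest accepting path visits 4 useful states, giving maximum string length 3.
Counting accepting paths from s1 by length: 2 of length 1, 2 of length 2, 1 of length 3. Total 5.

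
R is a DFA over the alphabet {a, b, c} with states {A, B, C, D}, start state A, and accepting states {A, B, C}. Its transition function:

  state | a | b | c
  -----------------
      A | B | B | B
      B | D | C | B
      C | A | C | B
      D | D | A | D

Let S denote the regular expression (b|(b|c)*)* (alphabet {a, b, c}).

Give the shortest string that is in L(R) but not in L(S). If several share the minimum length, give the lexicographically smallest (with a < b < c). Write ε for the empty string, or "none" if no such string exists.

a

The string a is accepted by R but not by S.
No shorter string lies in the difference, and a is the lexicographically first length-1 string in L(R) \ L(S).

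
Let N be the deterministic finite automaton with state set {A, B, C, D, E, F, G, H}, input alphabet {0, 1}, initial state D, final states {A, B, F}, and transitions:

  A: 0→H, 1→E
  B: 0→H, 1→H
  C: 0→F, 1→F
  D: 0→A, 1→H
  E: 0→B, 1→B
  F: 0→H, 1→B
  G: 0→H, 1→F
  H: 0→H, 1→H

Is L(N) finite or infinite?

The useful states (reachable from D and able to reach an accepting state) are {A, B, D, E}.
Restricted to these states the transition graph has no cycle, so every accepting path has bounded length and L is finite.

finite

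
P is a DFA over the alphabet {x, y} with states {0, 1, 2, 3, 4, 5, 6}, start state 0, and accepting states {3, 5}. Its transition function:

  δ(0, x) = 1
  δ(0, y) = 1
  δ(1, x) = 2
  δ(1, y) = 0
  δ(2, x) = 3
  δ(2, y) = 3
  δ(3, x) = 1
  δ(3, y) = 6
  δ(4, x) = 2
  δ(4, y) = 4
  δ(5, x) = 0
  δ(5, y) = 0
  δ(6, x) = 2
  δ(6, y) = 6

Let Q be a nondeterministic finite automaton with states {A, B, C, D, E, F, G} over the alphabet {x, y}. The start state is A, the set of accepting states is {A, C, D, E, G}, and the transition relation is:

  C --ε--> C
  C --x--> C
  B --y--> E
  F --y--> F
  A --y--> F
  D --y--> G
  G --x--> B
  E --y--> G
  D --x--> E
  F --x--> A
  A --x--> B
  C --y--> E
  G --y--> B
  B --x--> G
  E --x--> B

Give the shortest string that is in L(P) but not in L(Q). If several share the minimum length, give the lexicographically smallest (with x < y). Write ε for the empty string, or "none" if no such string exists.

xxx

The string xxx is accepted by P but not by Q.
No shorter string lies in the difference, and xxx is the lexicographically first length-3 string in L(P) \ L(Q).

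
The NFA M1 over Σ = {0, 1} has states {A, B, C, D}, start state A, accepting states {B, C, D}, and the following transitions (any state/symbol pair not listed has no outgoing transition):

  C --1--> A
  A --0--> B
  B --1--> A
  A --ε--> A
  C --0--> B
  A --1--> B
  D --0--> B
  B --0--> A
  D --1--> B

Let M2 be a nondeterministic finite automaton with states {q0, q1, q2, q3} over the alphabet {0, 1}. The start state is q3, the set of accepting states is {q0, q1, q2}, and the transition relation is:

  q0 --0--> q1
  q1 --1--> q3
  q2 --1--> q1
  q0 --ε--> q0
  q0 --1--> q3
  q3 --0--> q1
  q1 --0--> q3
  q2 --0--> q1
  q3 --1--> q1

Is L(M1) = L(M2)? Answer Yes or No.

Exploring the product automaton M1 × M2 from the start pair (A, q3), following both machines on each input symbol, reaches 2 state pairs: (A, q3), (B, q1).
M1 accepts in {B, C, D} and M2 accepts in {q0, q1, q2}. In every reachable pair the two components are either both accepting — (B, q1) — or both non-accepting, so no string is accepted by exactly one of the machines: L(M1) \ L(M2) and L(M2) \ L(M1) are both empty.
Hence every string is accepted by M1 iff it is accepted by M2, and the two languages coincide.

Yes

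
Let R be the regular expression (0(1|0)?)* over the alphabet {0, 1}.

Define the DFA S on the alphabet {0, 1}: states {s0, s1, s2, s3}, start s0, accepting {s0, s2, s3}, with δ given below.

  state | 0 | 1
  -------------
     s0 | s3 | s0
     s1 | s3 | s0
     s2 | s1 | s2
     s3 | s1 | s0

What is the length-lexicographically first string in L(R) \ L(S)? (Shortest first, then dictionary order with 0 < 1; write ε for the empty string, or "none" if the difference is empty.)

00

The string 00 is accepted by R but not by S.
No shorter string lies in the difference, and 00 is the lexicographically first length-2 string in L(R) \ L(S).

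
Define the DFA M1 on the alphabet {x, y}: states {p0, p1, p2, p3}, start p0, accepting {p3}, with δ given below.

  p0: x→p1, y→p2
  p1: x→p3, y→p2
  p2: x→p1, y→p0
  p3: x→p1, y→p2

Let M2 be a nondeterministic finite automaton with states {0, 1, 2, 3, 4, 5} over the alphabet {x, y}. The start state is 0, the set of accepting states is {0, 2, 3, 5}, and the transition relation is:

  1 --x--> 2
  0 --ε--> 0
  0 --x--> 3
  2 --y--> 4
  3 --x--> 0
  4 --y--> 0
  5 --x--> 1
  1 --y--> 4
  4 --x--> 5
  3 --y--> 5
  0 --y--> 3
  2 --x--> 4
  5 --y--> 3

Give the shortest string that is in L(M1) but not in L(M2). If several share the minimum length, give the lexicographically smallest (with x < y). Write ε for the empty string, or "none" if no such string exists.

xyxyxx

The string xyxyxx is accepted by M1 but not by M2.
No shorter string lies in the difference, and xyxyxx is the lexicographically first length-6 string in L(M1) \ L(M2).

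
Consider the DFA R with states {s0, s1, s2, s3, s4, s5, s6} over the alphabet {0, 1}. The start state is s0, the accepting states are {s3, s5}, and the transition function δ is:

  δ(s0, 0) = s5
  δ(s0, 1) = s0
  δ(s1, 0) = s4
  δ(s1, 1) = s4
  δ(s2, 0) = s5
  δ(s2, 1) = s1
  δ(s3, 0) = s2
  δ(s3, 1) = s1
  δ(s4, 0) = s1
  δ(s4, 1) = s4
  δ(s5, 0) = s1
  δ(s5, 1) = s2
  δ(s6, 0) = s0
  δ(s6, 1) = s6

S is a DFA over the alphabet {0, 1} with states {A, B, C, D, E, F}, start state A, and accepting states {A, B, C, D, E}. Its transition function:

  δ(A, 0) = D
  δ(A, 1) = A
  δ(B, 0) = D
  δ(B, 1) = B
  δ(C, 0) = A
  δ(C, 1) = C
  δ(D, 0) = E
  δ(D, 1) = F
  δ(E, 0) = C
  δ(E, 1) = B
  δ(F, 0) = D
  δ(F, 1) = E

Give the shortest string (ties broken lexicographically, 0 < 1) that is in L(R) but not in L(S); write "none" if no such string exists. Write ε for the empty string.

none

Exploring the product automaton R × S from the start pair (s0, A), following both machines on each input symbol, reaches 13 state pairs: (s0, A), (s5, D), (s1, E), (s2, F), (s4, C), (s4, B), (s1, A), (s1, D), (s4, D), (s4, A), (s4, E), (s4, F), (s1, C).
R accepts in {s3, s5} and S accepts in {A, B, C, D, E}. The reachable pairs whose R-component is accepting are (s5, D); in each of them the S-component is accepting too, so the product for L(R) \ L(S) (R-component accepting, S-component rejecting) has no reachable accepting pair and the difference is empty.
So every string accepted by R is also accepted by S: L(R) \ L(S) = ∅ and there is no such string.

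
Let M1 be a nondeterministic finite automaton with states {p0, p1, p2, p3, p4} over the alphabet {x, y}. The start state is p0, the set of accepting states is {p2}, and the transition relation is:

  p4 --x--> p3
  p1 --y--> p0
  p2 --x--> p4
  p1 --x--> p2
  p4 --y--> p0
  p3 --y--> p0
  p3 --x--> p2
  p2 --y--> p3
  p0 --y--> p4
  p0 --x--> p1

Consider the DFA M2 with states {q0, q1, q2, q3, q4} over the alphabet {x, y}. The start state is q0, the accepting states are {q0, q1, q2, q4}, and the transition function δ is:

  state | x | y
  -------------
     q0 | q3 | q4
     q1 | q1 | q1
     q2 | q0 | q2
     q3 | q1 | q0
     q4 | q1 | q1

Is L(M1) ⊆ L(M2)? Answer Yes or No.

Exploring the product automaton M1 × M2 from the start pair (p0, q0), following both machines on each input symbol, reaches 8 state pairs: (p0, q0), (p1, q3), (p4, q4), (p2, q1), (p3, q1), (p0, q1), (p4, q1), (p1, q1).
M1 accepts in {p2} and M2 accepts in {q0, q1, q2, q4}. The reachable pairs whose M1-component is accepting are (p2, q1); in each of them the M2-component is accepting too, so the product for L(M1) \ L(M2) (M1-component accepting, M2-component rejecting) has no reachable accepting pair and the difference is empty.
Hence every string in L(M1) is also in L(M2).

Yes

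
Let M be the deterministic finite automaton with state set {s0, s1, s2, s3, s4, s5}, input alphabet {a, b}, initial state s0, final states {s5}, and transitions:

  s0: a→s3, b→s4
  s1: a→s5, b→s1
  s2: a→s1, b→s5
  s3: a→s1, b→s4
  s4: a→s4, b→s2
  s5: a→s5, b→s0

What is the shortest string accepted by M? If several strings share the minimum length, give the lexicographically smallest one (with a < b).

aaa

A breadth-first search from s0 reaches an accepting state first via the path s0 → s3 → s1 → s5 on input aaa.
No string of length < 3 is accepted (BFS exhausts all shorter strings without reaching an accepting state), and aaa is the lexicographically least accepting string of length 3.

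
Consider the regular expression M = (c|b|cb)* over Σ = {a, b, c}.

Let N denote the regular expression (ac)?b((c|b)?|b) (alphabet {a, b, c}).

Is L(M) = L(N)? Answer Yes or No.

No

The empty string ε is accepted by M but rejected by N.
So L(M) ≠ L(N).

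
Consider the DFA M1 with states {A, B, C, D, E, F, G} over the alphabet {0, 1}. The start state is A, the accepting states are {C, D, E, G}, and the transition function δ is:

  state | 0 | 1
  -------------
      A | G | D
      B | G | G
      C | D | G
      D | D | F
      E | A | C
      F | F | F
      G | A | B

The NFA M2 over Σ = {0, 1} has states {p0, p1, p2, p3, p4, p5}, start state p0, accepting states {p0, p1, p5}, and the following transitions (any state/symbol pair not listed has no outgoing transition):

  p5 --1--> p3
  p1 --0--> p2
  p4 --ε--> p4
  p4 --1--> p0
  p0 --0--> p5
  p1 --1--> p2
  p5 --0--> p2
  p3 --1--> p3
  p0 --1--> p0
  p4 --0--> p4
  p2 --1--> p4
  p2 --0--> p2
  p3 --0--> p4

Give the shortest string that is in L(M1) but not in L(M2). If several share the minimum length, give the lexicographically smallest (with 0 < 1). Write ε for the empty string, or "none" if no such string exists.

000

The string 000 is accepted by M1 but not by M2.
No shorter string lies in the difference, and 000 is the lexicographically first length-3 string in L(M1) \ L(M2).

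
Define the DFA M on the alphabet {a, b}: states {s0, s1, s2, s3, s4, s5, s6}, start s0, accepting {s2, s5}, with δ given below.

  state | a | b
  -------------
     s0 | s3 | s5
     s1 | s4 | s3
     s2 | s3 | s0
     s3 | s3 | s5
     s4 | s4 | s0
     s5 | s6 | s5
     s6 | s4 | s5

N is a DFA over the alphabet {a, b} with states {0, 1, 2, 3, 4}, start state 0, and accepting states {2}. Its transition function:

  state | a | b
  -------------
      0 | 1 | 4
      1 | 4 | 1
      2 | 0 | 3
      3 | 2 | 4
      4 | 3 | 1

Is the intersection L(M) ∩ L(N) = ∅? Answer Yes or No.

Exploring the product automaton M × N from the start pair (s0, 0), following both machines on each input symbol, reaches 20 state pairs: (s0, 0), (s3, 1), (s5, 4), (s3, 4), (s5, 1), (s6, 3), (s3, 3), (s6, 4), (s4, 2), (s3, 2), (s4, 3), (s4, 0), (s0, 3), (s3, 0), (s5, 3), (s0, 4), (s4, 1), (s6, 2), (s4, 4), (s0, 1).
M accepts in {s2, s5} and N accepts in {2}; no reachable pair has both components accepting, so no string drives both machines to acceptance simultaneously and L(M) ∩ L(N) = ∅.
So no string is accepted by both, and the intersection is empty.

Yes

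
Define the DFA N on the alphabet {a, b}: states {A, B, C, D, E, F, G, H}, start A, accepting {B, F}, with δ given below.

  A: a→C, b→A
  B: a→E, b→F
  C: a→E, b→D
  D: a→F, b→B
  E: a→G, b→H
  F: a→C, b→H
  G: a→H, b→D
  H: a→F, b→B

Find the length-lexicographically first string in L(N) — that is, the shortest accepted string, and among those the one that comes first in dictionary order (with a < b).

aba

A breadth-first search from A reaches an accepting state first via the path A → C → D → F on input aba.
No string of length < 3 is accepted (BFS exhausts all shorter strings without reaching an accepting state), and aba is the lexicographically least accepting string of length 3.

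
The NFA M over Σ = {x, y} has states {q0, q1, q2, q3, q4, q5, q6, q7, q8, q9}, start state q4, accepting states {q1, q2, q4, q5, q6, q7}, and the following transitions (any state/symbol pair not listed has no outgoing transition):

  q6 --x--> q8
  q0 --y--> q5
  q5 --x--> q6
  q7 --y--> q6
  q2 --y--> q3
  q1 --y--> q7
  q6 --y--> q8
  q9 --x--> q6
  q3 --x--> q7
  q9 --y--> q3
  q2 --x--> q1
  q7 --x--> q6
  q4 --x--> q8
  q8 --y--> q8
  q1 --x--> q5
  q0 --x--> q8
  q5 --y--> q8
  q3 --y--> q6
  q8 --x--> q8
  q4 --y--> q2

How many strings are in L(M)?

The useful subgraph on states {q1, q2, q3, q4, q5, q6, q7} is acyclic, so L(M) is finite; the longest accepting path visits 5 useful states, giving maximum string length 4.
Counting accepting paths from q4 by length: 1 of length 0, 1 of length 1, 1 of length 2, 4 of length 3, 5 of length 4. Total 12.

12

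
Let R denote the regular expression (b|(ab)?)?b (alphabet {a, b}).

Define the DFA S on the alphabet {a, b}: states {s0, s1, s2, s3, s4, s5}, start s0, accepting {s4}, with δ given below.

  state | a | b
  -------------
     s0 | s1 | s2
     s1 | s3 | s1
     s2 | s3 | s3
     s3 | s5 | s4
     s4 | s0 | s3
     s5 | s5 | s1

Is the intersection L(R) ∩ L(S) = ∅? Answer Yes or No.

Converting the expression R to a DFA (subset construction, then merging equivalent states) gives the minimal DFA with states {r0, r1, r2, r3, r4, r5}, start state r0, accepting states {r2, r5} and transitions r0: a→r1, b→r2; r1: a→r3, b→r4; r2: a→r3, b→r5; r3: a→r3, b→r3; r4: a→r3, b→r5; r5: a→r3, b→r3.
Exploring the product automaton R × S from the start pair (r0, s0), following both machines on each input symbol, reaches 12 state pairs: (r0, s0), (r1, s1), (r2, s2), (r3, s3), (r4, s1), (r5, s3), (r3, s5), (r3, s4), (r5, s1), (r3, s1), (r3, s0), (r3, s2).
R accepts in {r2, r5} and S accepts in {s4}; no reachable pair has both components accepting, so no string drives both machines to acceptance simultaneously and L(R) ∩ L(S) = ∅.
So no string is accepted by both, and the intersection is empty.

Yes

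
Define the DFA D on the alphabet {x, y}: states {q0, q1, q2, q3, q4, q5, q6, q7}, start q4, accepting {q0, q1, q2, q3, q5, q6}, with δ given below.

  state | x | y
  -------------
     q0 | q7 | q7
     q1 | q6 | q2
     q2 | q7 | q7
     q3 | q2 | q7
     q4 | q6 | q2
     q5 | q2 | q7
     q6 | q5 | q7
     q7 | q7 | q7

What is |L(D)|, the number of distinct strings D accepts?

4

The useful subgraph on states {q2, q4, q5, q6} is acyclic, so L(D) is finite; the longest accepting path visits 4 useful states, giving maximum string length 3.
Counting accepting paths from q4 by length: 2 of length 1, 1 of length 2, 1 of length 3. Total 4.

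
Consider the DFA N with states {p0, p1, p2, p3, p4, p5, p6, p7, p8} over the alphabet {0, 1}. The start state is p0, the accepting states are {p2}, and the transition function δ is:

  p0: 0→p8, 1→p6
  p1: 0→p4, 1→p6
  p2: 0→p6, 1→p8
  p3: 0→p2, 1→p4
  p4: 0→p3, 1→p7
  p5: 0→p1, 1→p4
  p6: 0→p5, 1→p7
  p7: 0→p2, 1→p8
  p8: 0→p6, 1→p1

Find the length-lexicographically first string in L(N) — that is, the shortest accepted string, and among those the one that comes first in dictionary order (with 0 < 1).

110

A breadth-first search from p0 reaches an accepting state first via the path p0 → p6 → p7 → p2 on input 110.
No string of length < 3 is accepted (BFS exhausts all shorter strings without reaching an accepting state), and 110 is the lexicographically least accepting string of length 3.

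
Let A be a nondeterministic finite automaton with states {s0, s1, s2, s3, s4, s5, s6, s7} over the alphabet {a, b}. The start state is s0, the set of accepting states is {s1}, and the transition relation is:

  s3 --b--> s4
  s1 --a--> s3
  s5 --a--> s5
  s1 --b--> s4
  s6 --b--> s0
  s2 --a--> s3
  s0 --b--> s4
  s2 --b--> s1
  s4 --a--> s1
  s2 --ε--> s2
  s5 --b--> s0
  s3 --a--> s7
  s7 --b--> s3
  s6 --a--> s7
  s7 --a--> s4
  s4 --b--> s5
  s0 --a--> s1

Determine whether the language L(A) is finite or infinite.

infinite

State s1 is reachable from the start and can reach an accepting state, and it lies on the cycle s1 → s3 → s4 → s1.
Traversing that cycle any number of times yields accepted strings of unbounded length, so the language is infinite.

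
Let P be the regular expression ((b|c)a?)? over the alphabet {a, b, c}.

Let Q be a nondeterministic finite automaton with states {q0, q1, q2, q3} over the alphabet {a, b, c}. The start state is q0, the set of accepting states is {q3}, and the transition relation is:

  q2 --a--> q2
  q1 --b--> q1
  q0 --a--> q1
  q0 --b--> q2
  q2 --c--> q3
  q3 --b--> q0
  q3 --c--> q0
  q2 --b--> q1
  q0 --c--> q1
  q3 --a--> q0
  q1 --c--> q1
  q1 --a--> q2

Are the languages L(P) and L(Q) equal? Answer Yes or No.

No

The empty string ε is accepted by P but rejected by Q.
So L(P) ≠ L(Q).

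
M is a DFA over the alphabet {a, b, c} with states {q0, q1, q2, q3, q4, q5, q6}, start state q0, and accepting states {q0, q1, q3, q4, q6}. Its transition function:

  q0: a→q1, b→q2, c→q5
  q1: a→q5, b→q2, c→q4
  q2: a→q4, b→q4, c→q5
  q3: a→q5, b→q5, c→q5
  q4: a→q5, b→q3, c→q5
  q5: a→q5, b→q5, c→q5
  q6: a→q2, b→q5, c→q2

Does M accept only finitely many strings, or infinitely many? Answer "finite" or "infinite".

finite

The useful states (reachable from q0 and able to reach an accepting state) are {q0, q1, q2, q3, q4}.
Restricted to these states the transition graph has no cycle, so every accepting path has bounded length and L is finite.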